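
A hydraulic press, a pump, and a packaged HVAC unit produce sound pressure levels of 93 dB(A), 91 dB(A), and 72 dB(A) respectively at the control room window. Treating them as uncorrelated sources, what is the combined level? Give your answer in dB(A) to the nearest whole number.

For uncorrelated sources the intensities add, so convert each level to linear form, sum, and take 10·log₁₀ of the total.
Σ 10^(L/10) = 10^(93/10) + 10^(91/10) + 10^(72/10) = 3.270e+09.
L_total = 10·log₁₀(3.270e+09) = 95.15 dB(A).

95 dB(A)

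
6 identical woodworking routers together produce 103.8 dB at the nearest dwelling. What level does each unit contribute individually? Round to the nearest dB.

96 dB

For N identical incoherent sources L_total = L₁ + 10·log₁₀ N, so L₁ = 103.8 − 10·log₁₀(6) = 103.8 − 7.782.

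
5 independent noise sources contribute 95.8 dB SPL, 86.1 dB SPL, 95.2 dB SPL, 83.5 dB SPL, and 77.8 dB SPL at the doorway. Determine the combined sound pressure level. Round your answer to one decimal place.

98.9 dB SPL

For uncorrelated sources the intensities add, so convert each level to linear form, sum, and take 10·log₁₀ of the total.
Σ 10^(L/10) = 10^(95.8/10) + 10^(86.1/10) + 10^(95.2/10) + 10^(83.5/10) + 10^(77.8/10) = 7.805e+09.
L_total = 10·log₁₀(7.805e+09) = 98.92 dB SPL.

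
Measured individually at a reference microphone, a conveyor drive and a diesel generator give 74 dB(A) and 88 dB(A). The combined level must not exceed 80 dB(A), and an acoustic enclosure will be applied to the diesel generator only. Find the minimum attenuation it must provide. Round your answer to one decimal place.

9.3 dB

Everything except the diesel generator sums to 10^(74/10) = 2.512e+07 in linear terms, 74.00 dB(A).
The limit corresponds to 10^(80/10) = 1.000e+08; subtracting the fixed part leaves 7.488e+07 for the diesel generator, i.e. 78.74 dB(A).
So the diesel generator must be reduced from 88 to 78.74 dB(A): IL = 9.26 dB.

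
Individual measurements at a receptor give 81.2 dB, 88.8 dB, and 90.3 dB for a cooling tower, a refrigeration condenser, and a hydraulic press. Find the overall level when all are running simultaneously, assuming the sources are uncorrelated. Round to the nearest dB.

93 dB

For uncorrelated sources the intensities add, so convert each level to linear form, sum, and take 10·log₁₀ of the total.
Σ 10^(L/10) = 10^(81.2/10) + 10^(88.8/10) + 10^(90.3/10) = 1.962e+09.
L_total = 10·log₁₀(1.962e+09) = 92.93 dB.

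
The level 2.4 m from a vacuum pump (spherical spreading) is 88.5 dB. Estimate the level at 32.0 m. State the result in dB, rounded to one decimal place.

66.0 dB

For a point source, L₂ = L₁ − 20·log₁₀(r₂/r₁).
L₂ = 88.5 − 20·log₁₀(32.0/2.4) = 88.5 − 22.499 = 66.00 dB.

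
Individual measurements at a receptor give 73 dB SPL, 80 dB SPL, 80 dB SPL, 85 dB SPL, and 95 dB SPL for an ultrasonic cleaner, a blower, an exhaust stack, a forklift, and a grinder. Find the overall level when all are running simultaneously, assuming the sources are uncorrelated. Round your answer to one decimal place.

95.7 dB SPL

For uncorrelated sources the intensities add, so convert each level to linear form, sum, and take 10·log₁₀ of the total.
Σ 10^(L/10) = 10^(73/10) + 10^(80/10) + 10^(80/10) + 10^(85/10) + 10^(95/10) = 3.698e+09.
L_total = 10·log₁₀(3.698e+09) = 95.68 dB SPL.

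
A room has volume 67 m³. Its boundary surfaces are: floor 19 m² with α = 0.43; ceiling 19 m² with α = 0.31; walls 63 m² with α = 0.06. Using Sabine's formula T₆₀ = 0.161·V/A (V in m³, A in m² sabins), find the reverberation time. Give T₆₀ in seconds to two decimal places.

0.60 s

A = Σ Sᵢαᵢ = 19·0.43 + 19·0.31 + 63·0.06 = 17.84 m².
T₆₀ = 0.161 × 67 / 17.84 = 0.605 s.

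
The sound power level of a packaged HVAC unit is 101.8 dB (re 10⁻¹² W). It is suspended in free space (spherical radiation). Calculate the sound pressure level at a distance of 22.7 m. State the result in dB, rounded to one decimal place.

63.7 dB

The power spreads over a sphere of area 4π·r², so L_p = L_w − 10·log₁₀(4π·r²).
4π·r² = 6475 m², 10·log₁₀ of that is 38.113 dB.
L_p = 101.8 − 38.113 = 63.69 dB.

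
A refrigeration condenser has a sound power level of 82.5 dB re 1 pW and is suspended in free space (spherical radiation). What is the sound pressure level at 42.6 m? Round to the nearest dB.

Free-field spherical radiation: L_p = L_w − 10·log₁₀(4π·r²), r = 42.6 m.
4π·r² = 2.28e+04 m², 10·log₁₀ of that is 43.580 dB.
L_p = 82.5 − 43.580 = 38.92 dB.

39 dB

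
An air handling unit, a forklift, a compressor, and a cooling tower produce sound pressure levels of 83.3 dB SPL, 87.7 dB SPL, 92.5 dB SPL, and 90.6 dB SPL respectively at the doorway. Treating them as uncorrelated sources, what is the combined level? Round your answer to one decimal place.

Incoherent sources combine by intensity addition: L_total = 10·log₁₀(Σ 10^(L_i/10)).
Σ 10^(L/10) = 10^(83.3/10) + 10^(87.7/10) + 10^(92.5/10) + 10^(90.6/10) = 3.729e+09.
L_total = 10·log₁₀(3.729e+09) = 95.72 dB SPL.

95.7 dB SPL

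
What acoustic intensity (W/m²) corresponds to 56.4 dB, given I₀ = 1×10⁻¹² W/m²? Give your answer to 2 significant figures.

I/I₀ = 10^(56.4/10) = 4.365e+05, so I = 4.365e+05 × 10⁻¹² W/m².

4.4e-07 W/m²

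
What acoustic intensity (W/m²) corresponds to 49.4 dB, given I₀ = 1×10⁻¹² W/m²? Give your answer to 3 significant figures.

8.71e-08 W/m²

I = I₀·10^(L/10) = 10⁻¹² × 10^(49.4/10) = 10^(-7.060).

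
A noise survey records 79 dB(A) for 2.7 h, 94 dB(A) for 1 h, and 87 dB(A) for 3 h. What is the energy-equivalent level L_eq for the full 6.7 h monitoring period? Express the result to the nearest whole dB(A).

88 dB(A)

Weight each interval's intensity by its duration and average over T = 6.7 h:
Σ tᵢ·10^(Lᵢ/10) = 2.7·10^(79/10) + 1·10^(94/10) + 3·10^(87/10) = 4.230e+09.
L_eq = 10·log₁₀(4.230e+09/6.7) = 88.00 dB(A).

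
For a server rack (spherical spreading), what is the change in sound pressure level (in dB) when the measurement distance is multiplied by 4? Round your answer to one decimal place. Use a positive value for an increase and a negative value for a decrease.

A point source loses 6 dB per doubling of distance; generally ΔL = −20·log₁₀(r₂/r₁).
ΔL = −20·log₁₀(4) = -12.04 dB.

-12.0 dB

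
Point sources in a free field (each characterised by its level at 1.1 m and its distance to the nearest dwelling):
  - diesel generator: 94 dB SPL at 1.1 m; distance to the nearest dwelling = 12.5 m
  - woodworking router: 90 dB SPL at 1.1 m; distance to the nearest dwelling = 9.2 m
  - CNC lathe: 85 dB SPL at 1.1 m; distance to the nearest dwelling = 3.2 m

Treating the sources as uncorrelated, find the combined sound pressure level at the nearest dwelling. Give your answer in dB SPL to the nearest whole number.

79 dB SPL

Propagate each source to the receiver with L = L_ref − 20·log₁₀(r/r_ref), then add intensities.
diesel generator: 94 − 20·log₁₀(12.5/1.1) = 94 − 21.11 = 72.89 dB SPL.
woodworking router: 90 − 20·log₁₀(9.2/1.1) = 90 − 18.45 = 71.55 dB SPL.
CNC lathe: 85 − 20·log₁₀(3.2/1.1) = 85 − 9.28 = 75.72 dB SPL.
Σ 10^(L/10) = 7.111e+07 → L_total = 10·log₁₀(7.111e+07) = 78.52 dB SPL.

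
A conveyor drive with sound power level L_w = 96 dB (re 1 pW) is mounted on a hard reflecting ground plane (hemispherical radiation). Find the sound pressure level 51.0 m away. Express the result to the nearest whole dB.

L_p = L_w − 10·log₁₀(2π·r²) with r = 51.0 m.
2π·r² = 1.634e+04 m², 10·log₁₀ of that is 42.133 dB.
L_p = 96 − 42.133 = 53.87 dB.

54 dB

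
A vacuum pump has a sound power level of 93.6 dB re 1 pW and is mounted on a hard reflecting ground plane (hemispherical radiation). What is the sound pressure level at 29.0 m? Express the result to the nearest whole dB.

56 dB

L_p = L_w − 10·log₁₀(2π·r²) with r = 29.0 m.
2π·r² = 5284 m², 10·log₁₀ of that is 37.230 dB.
L_p = 93.6 − 37.230 = 56.37 dB.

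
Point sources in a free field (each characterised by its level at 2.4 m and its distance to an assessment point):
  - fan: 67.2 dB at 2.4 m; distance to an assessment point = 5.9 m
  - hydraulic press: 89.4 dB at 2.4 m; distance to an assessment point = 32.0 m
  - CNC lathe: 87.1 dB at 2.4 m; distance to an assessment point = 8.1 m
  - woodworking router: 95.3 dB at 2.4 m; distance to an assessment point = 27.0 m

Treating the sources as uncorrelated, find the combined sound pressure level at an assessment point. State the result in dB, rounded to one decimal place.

78.9 dB

Apply inverse-square spreading to bring every level to the receiver, then sum 10^(L/10).
fan: 67.2 − 20·log₁₀(5.9/2.4) = 67.2 − 7.81 = 59.39 dB.
hydraulic press: 89.4 − 20·log₁₀(32.0/2.4) = 89.4 − 22.50 = 66.90 dB.
CNC lathe: 87.1 − 20·log₁₀(8.1/2.4) = 87.1 − 10.57 = 76.53 dB.
woodworking router: 95.3 − 20·log₁₀(27.0/2.4) = 95.3 − 21.02 = 74.28 dB.
Σ 10^(L/10) = 7.757e+07 → L_total = 10·log₁₀(7.757e+07) = 78.90 dB.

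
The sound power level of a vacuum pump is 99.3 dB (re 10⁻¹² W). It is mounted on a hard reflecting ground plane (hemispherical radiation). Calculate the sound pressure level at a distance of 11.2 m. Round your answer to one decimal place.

70.3 dB

Free-field hemispherical radiation: L_p = L_w − 10·log₁₀(2π·r²), r = 11.2 m.
2π·r² = 788.2 m², 10·log₁₀ of that is 28.966 dB.
L_p = 99.3 − 28.966 = 70.33 dB.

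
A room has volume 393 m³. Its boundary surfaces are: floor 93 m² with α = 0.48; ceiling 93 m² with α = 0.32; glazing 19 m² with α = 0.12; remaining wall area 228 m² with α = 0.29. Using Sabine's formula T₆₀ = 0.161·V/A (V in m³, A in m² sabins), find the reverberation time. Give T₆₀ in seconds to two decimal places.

Summing Sᵢαᵢ: 93·0.48 + 93·0.32 + 19·0.12 + 228·0.29 = 142.80 m².
T₆₀ = 0.161·V/A = 0.161·393/142.80 = 0.443 s.

0.44 s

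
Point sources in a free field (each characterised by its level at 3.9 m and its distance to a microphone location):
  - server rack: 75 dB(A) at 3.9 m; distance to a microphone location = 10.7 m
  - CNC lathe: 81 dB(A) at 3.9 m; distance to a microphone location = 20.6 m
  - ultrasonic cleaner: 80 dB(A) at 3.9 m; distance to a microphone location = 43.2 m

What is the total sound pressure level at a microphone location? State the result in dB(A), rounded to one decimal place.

First find each source's level at the receiver (point-source: −20·log₁₀(r/r_ref)), then combine on an intensity basis.
server rack: 75 − 20·log₁₀(10.7/3.9) = 75 − 8.77 = 66.23 dB(A).
CNC lathe: 81 − 20·log₁₀(20.6/3.9) = 81 − 14.46 = 66.54 dB(A).
ultrasonic cleaner: 80 − 20·log₁₀(43.2/3.9) = 80 − 20.89 = 59.11 dB(A).
Σ 10^(L/10) = 9.528e+06 → L_total = 10·log₁₀(9.528e+06) = 69.79 dB(A).

69.8 dB(A)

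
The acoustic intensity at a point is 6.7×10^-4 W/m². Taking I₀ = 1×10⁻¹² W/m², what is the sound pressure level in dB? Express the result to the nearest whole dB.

L = 10·log₁₀(I/I₀) = 10·log₁₀(6.7×10^-4/10⁻¹²) = 10·log₁₀(6.7×10^8).
L = 10·(0.8261 + 8) = 88.26 dB.

88 dB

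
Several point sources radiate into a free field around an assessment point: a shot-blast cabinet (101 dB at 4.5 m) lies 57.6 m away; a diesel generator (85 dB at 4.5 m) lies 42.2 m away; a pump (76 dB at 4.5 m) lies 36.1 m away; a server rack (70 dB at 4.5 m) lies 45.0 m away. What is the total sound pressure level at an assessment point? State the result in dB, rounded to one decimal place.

First find each source's level at the receiver (point-source: −20·log₁₀(r/r_ref)), then combine on an intensity basis.
shot-blast cabinet: 101 − 20·log₁₀(57.6/4.5) = 101 − 22.14 = 78.86 dB.
diesel generator: 85 − 20·log₁₀(42.2/4.5) = 85 − 19.44 = 65.56 dB.
pump: 76 − 20·log₁₀(36.1/4.5) = 76 − 18.09 = 57.91 dB.
server rack: 70 − 20·log₁₀(45.0/4.5) = 70 − 20.00 = 50.00 dB.
Σ 10^(L/10) = 8.115e+07 → L_total = 10·log₁₀(8.115e+07) = 79.09 dB.

79.1 dB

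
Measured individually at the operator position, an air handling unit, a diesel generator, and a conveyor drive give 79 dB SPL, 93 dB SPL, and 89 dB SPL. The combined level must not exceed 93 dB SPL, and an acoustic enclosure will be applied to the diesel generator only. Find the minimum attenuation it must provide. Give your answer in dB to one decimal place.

2.5 dB

Fixed contribution from the other sources: Σ 10^(L/10) = 10^(79/10) + 10^(89/10) = 8.738e+08 (89.41 dB SPL).
The limit corresponds to 10^(93/10) = 1.995e+09; subtracting the fixed part leaves 1.122e+09 for the diesel generator, i.e. 90.50 dB SPL.
So the diesel generator must be reduced from 93 to 90.50 dB SPL: IL = 2.50 dB.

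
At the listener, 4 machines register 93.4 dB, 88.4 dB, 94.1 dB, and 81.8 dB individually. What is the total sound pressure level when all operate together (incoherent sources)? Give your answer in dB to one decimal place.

Incoherent sources combine by intensity addition: L_total = 10·log₁₀(Σ 10^(L_i/10)).
Σ 10^(L/10) = 10^(93.4/10) + 10^(88.4/10) + 10^(94.1/10) + 10^(81.8/10) = 5.601e+09.
L_total = 10·log₁₀(5.601e+09) = 97.48 dB.

97.5 dB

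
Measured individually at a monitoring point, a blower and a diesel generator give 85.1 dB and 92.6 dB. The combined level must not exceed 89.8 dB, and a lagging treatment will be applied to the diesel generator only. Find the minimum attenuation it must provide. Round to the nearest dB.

Fixed contribution from the other source: Σ 10^(L/10) = 10^(85.1/10) = 3.236e+08 (85.10 dB).
The limit corresponds to 10^(89.8/10) = 9.550e+08; subtracting the fixed part leaves 6.314e+08 for the diesel generator, i.e. 88.00 dB.
Required insertion loss = 92.6 − 88.00 = 4.60 dB.

5 dB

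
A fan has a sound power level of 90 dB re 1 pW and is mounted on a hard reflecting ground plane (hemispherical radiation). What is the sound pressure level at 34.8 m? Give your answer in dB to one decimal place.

The power spreads over a hemisphere of area 2π·r², so L_p = L_w − 10·log₁₀(2π·r²).
2π·r² = 7609 m², 10·log₁₀ of that is 38.813 dB.
L_p = 90 − 38.813 = 51.19 dB.

51.2 dB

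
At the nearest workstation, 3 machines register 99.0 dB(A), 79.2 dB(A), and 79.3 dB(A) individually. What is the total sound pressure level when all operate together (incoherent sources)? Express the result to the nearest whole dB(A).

For uncorrelated sources the intensities add, so convert each level to linear form, sum, and take 10·log₁₀ of the total.
Σ 10^(L/10) = 10^(99.0/10) + 10^(79.2/10) + 10^(79.3/10) = 8.112e+09.
L_total = 10·log₁₀(8.112e+09) = 99.09 dB(A).

99 dB(A)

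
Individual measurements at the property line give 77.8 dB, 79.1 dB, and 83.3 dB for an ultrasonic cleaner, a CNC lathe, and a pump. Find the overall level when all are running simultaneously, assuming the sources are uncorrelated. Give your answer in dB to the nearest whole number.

86 dB

Incoherent sources combine by intensity addition: L_total = 10·log₁₀(Σ 10^(L_i/10)).
Σ 10^(L/10) = 10^(77.8/10) + 10^(79.1/10) + 10^(83.3/10) = 3.553e+08.
L_total = 10·log₁₀(3.553e+08) = 85.51 dB.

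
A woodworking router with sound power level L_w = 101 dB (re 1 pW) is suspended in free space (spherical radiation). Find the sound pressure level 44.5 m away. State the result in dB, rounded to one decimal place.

57.0 dB

L_p = L_w − 10·log₁₀(4π·r²) with r = 44.5 m.
4π·r² = 2.488e+04 m², 10·log₁₀ of that is 43.959 dB.
L_p = 101 − 43.959 = 57.04 dB.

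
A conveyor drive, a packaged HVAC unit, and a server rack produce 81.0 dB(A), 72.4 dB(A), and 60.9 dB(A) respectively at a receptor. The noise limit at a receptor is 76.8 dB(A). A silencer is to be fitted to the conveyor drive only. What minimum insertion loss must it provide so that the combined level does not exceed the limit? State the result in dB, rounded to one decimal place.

Fixed contribution from the other sources: Σ 10^(L/10) = 10^(72.4/10) + 10^(60.9/10) = 1.861e+07 (72.70 dB(A)).
The limit corresponds to 10^(76.8/10) = 4.786e+07; subtracting the fixed part leaves 2.925e+07 for the conveyor drive, i.e. 74.66 dB(A).
Required insertion loss = 81.0 − 74.66 = 6.34 dB.

6.3 dB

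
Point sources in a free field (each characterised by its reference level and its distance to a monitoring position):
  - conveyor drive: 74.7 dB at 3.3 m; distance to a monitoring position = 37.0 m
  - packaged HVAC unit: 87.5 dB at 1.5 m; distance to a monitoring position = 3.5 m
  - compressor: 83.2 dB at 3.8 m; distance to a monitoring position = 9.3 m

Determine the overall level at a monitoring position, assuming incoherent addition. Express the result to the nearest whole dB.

81 dB

Apply inverse-square spreading to bring every level to the receiver, then sum 10^(L/10).
conveyor drive: 74.7 − 20·log₁₀(37.0/3.3) = 74.7 − 20.99 = 53.71 dB.
packaged HVAC unit: 87.5 − 20·log₁₀(3.5/1.5) = 87.5 − 7.36 = 80.14 dB.
compressor: 83.2 − 20·log₁₀(9.3/3.8) = 83.2 − 7.77 = 75.43 dB.
Σ 10^(L/10) = 1.384e+08 → L_total = 10·log₁₀(1.384e+08) = 81.41 dB.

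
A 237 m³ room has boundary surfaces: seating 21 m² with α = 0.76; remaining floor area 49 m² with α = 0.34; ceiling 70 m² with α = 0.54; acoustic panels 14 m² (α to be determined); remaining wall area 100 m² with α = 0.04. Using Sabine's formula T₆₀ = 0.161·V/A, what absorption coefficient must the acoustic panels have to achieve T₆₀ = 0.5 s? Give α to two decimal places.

From T₆₀ = 0.161·V/A, the target T₆₀ = 0.5 s needs A = 0.161·237/0.5 = 76.31 m².
Absorption from the other surfaces = 21·0.76 + 49·0.34 + 70·0.54 + 100·0.04 = 74.42 m², so the acoustic panels must supply 1.89 m² over 14 m².
α = 1.89/14 = 0.135.

0.14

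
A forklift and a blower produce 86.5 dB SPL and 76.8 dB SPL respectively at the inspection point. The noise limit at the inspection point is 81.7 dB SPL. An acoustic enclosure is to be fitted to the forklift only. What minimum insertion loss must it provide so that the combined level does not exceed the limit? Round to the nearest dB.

6 dB

The untreated sources together contribute 10^(76.8/10) = 4.786e+07, i.e. 76.80 dB SPL.
The limit corresponds to 10^(81.7/10) = 1.479e+08; subtracting the fixed part leaves 1.000e+08 for the forklift, i.e. 80.00 dB SPL.
So the forklift must be reduced from 86.5 to 80.00 dB SPL: IL = 6.50 dB.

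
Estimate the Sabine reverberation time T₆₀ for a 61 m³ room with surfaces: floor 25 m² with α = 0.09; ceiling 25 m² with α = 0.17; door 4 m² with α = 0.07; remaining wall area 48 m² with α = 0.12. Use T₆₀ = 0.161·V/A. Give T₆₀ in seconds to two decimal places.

Total absorption A = 25·0.09 + 25·0.17 + 4·0.07 + 48·0.12 = 12.54 m² sabins.
T₆₀ = 0.161·V/A = 0.161·61/12.54 = 0.783 s.

0.78 s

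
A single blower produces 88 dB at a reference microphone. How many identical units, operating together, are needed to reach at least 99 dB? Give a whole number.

13

The shortfall is 99 − 88 = 11.0 dB, and N units add 10·log₁₀ N, so need 10·log₁₀ N ≥ 11.0.
N ≥ 10^(11.0/10) = 12.589, so N = 13.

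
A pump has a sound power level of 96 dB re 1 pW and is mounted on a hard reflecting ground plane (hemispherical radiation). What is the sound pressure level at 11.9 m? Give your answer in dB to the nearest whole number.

Free-field hemispherical radiation: L_p = L_w − 10·log₁₀(2π·r²), r = 11.9 m.
2π·r² = 889.8 m², 10·log₁₀ of that is 29.493 dB.
L_p = 96 − 29.493 = 66.51 dB.

67 dB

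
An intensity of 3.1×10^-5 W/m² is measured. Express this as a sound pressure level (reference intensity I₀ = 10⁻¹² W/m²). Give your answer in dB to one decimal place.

L = 10·log₁₀(I/I₀) = 10·log₁₀(3.1×10^-5/10⁻¹²) = 10·log₁₀(3.1×10^7).
L = 10·(0.4914 + 7) = 74.91 dB.

74.9 dB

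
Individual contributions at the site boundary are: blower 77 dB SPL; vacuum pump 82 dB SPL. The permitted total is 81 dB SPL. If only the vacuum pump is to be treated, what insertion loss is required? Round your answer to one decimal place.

3.2 dB

Everything except the vacuum pump sums to 10^(77/10) = 5.012e+07 in linear terms, 77.00 dB SPL.
The limit corresponds to 10^(81/10) = 1.259e+08; subtracting the fixed part leaves 7.577e+07 for the vacuum pump, i.e. 78.80 dB SPL.
So the vacuum pump must be reduced from 82 to 78.80 dB SPL: IL = 3.20 dB.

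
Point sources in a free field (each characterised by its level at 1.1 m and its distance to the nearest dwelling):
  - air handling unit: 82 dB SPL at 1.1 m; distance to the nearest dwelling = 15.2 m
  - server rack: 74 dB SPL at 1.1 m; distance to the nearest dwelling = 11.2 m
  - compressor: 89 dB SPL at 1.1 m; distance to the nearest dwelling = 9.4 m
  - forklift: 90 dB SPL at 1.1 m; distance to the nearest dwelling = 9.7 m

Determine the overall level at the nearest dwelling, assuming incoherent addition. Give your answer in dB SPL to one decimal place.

73.9 dB SPL

Apply inverse-square spreading to bring every level to the receiver, then sum 10^(L/10).
air handling unit: 82 − 20·log₁₀(15.2/1.1) = 82 − 22.81 = 59.19 dB SPL.
server rack: 74 − 20·log₁₀(11.2/1.1) = 74 − 20.16 = 53.84 dB SPL.
compressor: 89 − 20·log₁₀(9.4/1.1) = 89 − 18.63 = 70.37 dB SPL.
forklift: 90 − 20·log₁₀(9.7/1.1) = 90 − 18.91 = 71.09 dB SPL.
Σ 10^(L/10) = 2.481e+07 → L_total = 10·log₁₀(2.481e+07) = 73.95 dB SPL.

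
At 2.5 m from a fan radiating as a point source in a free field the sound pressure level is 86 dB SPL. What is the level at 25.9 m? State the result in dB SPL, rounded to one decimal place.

65.7 dB SPL

Spherical spreading from a point source gives a 20·log₁₀(r₂/r₁) drop.
L₂ = 86 − 20·log₁₀(25.9/2.5) = 86 − 20.307 = 65.69 dB SPL.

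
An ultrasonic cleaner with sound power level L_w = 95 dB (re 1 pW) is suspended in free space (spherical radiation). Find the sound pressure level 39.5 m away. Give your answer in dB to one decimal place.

L_p = L_w − 10·log₁₀(4π·r²) with r = 39.5 m.
4π·r² = 1.961e+04 m², 10·log₁₀ of that is 42.924 dB.
L_p = 95 − 42.924 = 52.08 dB.

52.1 dB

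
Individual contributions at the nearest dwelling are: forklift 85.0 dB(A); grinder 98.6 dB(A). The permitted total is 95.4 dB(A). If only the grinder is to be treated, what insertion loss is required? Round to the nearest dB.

Fixed contribution from the other source: Σ 10^(L/10) = 10^(85.0/10) = 3.162e+08 (85.00 dB(A)).
To meet 95.4 dB(A) overall, the treated grinder may contribute at most 10^(95.4/10) − 3.162e+08 = 3.151e+09, i.e. 94.98 dB(A).
Required insertion loss = 98.6 − 94.98 = 3.62 dB.

4 dB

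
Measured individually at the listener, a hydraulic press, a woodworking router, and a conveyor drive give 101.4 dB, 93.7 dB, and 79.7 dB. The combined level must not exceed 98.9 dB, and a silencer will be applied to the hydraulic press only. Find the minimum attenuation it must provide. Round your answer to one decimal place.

Everything except the hydraulic press sums to 10^(93.7/10) + 10^(79.7/10) = 2.438e+09 in linear terms, 93.87 dB.
The limit corresponds to 10^(98.9/10) = 7.762e+09; subtracting the fixed part leaves 5.325e+09 for the hydraulic press, i.e. 97.26 dB.
Required insertion loss = 101.4 − 97.26 = 4.14 dB.

4.1 dB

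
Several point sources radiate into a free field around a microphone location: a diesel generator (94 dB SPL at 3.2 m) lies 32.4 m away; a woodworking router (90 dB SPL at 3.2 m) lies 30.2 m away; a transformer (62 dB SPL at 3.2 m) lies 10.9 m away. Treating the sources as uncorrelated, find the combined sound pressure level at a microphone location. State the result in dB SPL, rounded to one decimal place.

75.5 dB SPL

Propagate each source to the receiver with L = L_ref − 20·log₁₀(r/r_ref), then add intensities.
diesel generator: 94 − 20·log₁₀(32.4/3.2) = 94 − 20.11 = 73.89 dB SPL.
woodworking router: 90 − 20·log₁₀(30.2/3.2) = 90 − 19.50 = 70.50 dB SPL.
transformer: 62 − 20·log₁₀(10.9/3.2) = 62 − 10.65 = 51.35 dB SPL.
Σ 10^(L/10) = 3.587e+07 → L_total = 10·log₁₀(3.587e+07) = 75.55 dB SPL.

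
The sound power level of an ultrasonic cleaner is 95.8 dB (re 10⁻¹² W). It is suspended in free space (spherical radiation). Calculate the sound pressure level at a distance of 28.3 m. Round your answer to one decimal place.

L_p = L_w − 10·log₁₀(4π·r²) with r = 28.3 m.
4π·r² = 1.006e+04 m², 10·log₁₀ of that is 40.028 dB.
L_p = 95.8 − 40.028 = 55.77 dB.

55.8 dB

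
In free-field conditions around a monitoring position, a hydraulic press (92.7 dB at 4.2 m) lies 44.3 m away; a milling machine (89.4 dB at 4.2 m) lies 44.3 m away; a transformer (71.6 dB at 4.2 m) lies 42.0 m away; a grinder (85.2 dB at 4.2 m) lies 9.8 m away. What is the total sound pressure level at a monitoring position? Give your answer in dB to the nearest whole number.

Apply inverse-square spreading to bring every level to the receiver, then sum 10^(L/10).
hydraulic press: 92.7 − 20·log₁₀(44.3/4.2) = 92.7 − 20.46 = 72.24 dB.
milling machine: 89.4 − 20·log₁₀(44.3/4.2) = 89.4 − 20.46 = 68.94 dB.
transformer: 71.6 − 20·log₁₀(42.0/4.2) = 71.6 − 20.00 = 51.60 dB.
grinder: 85.2 − 20·log₁₀(9.8/4.2) = 85.2 − 7.36 = 77.84 dB.
Σ 10^(L/10) = 8.553e+07 → L_total = 10·log₁₀(8.553e+07) = 79.32 dB.

79 dB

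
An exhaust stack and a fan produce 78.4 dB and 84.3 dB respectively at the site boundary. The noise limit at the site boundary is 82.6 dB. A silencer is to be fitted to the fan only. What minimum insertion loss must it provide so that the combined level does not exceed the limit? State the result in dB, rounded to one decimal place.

Fixed contribution from the other source: Σ 10^(L/10) = 10^(78.4/10) = 6.918e+07 (78.40 dB).
To meet 82.6 dB overall, the treated fan may contribute at most 10^(82.6/10) − 6.918e+07 = 1.128e+08, i.e. 80.52 dB.
Required insertion loss = 84.3 − 80.52 = 3.78 dB.

3.8 dB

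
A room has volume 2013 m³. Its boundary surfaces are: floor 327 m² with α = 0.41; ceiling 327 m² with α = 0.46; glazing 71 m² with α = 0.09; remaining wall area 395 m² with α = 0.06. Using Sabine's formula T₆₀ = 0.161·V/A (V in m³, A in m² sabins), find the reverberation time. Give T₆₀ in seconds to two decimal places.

Summing Sᵢαᵢ: 327·0.41 + 327·0.46 + 71·0.09 + 395·0.06 = 314.58 m².
T₆₀ = 0.161·V/A = 0.161·2013/314.58 = 1.030 s.

1.03 s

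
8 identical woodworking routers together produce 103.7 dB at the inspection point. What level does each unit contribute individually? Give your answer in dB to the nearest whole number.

95 dB

For N identical incoherent sources L_total = L₁ + 10·log₁₀ N, so L₁ = 103.7 − 10·log₁₀(8) = 103.7 − 9.031.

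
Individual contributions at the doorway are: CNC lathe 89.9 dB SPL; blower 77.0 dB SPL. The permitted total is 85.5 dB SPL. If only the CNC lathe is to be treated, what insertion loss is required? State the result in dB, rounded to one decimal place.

Everything except the CNC lathe sums to 10^(77.0/10) = 5.012e+07 in linear terms, 77.00 dB SPL.
The limit corresponds to 10^(85.5/10) = 3.548e+08; subtracting the fixed part leaves 3.047e+08 for the CNC lathe, i.e. 84.84 dB SPL.
Required insertion loss = 89.9 − 84.84 = 5.06 dB.

5.1 dB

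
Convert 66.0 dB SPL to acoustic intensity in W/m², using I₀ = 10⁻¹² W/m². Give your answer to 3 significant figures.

3.98e-06 W/m²

I = I₀·10^(L/10) = 10⁻¹² × 10^(66.0/10) = 10^(-5.400).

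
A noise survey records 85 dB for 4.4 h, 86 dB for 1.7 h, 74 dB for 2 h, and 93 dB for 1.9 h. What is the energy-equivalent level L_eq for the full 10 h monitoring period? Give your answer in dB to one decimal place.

L_eq = 10·log₁₀[(1/T)·Σ tᵢ·10^(Lᵢ/10)] with T = 10 h.
Σ tᵢ·10^(Lᵢ/10) = 4.4·10^(85/10) + 1.7·10^(86/10) + 2·10^(74/10) + 1.9·10^(93/10) = 5.909e+09.
L_eq = 10·log₁₀(5.909e+09/10) = 87.72 dB.

87.7 dB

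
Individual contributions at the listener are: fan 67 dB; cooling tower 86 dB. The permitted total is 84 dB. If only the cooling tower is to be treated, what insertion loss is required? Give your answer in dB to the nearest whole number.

Everything except the cooling tower sums to 10^(67/10) = 5.012e+06 in linear terms, 67.00 dB.
The limit corresponds to 10^(84/10) = 2.512e+08; subtracting the fixed part leaves 2.462e+08 for the cooling tower, i.e. 83.91 dB.
Required insertion loss = 86 − 83.91 = 2.09 dB.

2 dB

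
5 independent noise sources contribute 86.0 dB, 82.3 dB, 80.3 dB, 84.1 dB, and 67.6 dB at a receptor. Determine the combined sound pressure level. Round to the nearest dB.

90 dB

Incoherent sources combine by intensity addition: L_total = 10·log₁₀(Σ 10^(L_i/10)).
Σ 10^(L/10) = 10^(86.0/10) + 10^(82.3/10) + 10^(80.3/10) + 10^(84.1/10) + 10^(67.6/10) = 9.379e+08.
L_total = 10·log₁₀(9.379e+08) = 89.72 dB.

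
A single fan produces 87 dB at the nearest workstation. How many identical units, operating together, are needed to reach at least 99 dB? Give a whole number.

The shortfall is 99 − 87 = 12.0 dB, and N units add 10·log₁₀ N, so need 10·log₁₀ N ≥ 12.0.
N ≥ 10^(12.0/10) = 15.849, so N = 16.

16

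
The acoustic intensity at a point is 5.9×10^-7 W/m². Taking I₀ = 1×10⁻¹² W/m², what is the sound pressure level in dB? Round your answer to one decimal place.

57.7 dB

I/I₀ = 5.9×10^-7/10⁻¹² = 5.9×10^5, and L = 10·log₁₀(I/I₀).
L = 10·(0.7709 + 5) = 57.71 dB.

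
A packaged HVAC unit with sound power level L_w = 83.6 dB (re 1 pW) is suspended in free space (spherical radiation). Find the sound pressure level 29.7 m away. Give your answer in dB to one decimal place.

43.2 dB

L_p = L_w − 10·log₁₀(4π·r²) with r = 29.7 m.
4π·r² = 1.108e+04 m², 10·log₁₀ of that is 40.447 dB.
L_p = 83.6 − 40.447 = 43.15 dB.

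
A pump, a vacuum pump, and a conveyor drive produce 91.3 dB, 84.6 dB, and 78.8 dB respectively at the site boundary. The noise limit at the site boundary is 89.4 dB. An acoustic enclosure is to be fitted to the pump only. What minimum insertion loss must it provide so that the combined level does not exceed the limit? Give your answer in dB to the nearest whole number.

4 dB

Fixed contribution from the other sources: Σ 10^(L/10) = 10^(84.6/10) + 10^(78.8/10) = 3.643e+08 (85.61 dB).
The limit corresponds to 10^(89.4/10) = 8.710e+08; subtracting the fixed part leaves 5.067e+08 for the pump, i.e. 87.05 dB.
Required insertion loss = 91.3 − 87.05 = 4.25 dB.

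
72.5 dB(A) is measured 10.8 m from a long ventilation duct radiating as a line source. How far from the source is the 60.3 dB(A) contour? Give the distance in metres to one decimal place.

The 12.2 dB drop corresponds to a distance ratio of 10^(12.2/10) for a line source.
r₂ = 10.8·10^((72.5−60.3)/10) = 10.8·10^(12.2/10) = 179.24 m.

179.2 m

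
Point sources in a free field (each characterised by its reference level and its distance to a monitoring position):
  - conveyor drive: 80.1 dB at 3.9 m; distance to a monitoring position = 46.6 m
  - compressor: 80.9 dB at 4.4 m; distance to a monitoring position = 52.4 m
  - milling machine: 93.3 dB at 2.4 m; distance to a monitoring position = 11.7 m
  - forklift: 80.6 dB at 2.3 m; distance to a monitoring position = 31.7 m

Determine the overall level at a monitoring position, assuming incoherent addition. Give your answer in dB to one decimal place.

Propagate each source to the receiver with L = L_ref − 20·log₁₀(r/r_ref), then add intensities.
conveyor drive: 80.1 − 20·log₁₀(46.6/3.9) = 80.1 − 21.55 = 58.55 dB.
compressor: 80.9 − 20·log₁₀(52.4/4.4) = 80.9 − 21.52 = 59.38 dB.
milling machine: 93.3 − 20·log₁₀(11.7/2.4) = 93.3 − 13.76 = 79.54 dB.
forklift: 80.6 − 20·log₁₀(31.7/2.3) = 80.6 − 22.79 = 57.81 dB.
Σ 10^(L/10) = 9.215e+07 → L_total = 10·log₁₀(9.215e+07) = 79.64 dB.

79.6 dB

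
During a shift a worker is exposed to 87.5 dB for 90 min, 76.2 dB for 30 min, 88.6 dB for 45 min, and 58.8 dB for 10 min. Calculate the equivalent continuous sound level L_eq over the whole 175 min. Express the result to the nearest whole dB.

L_eq = 10·log₁₀[(1/T)·Σ tᵢ·10^(Lᵢ/10)] with T = 175 min.
Σ tᵢ·10^(Lᵢ/10) = 90·10^(87.5/10) + 30·10^(76.2/10) + 45·10^(88.6/10) + 10·10^(58.8/10) = 8.447e+10.
L_eq = 10·log₁₀(8.447e+10/175) = 86.84 dB.

87 dB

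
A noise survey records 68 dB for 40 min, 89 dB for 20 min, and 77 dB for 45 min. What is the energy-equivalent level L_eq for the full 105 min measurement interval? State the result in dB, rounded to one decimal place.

The energy average is taken in the linear domain: L_eq = 10·log₁₀[(Σ tᵢ·10^(Lᵢ/10))/T], T = 105 min.
Σ tᵢ·10^(Lᵢ/10) = 40·10^(68/10) + 20·10^(89/10) + 45·10^(77/10) = 1.839e+10.
L_eq = 10·log₁₀(1.839e+10/105) = 82.43 dB.

82.4 dB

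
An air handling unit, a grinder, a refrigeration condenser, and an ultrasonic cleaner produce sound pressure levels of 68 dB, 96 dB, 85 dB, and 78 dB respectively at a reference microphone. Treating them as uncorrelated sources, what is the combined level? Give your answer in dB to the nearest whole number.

For uncorrelated sources the intensities add, so convert each level to linear form, sum, and take 10·log₁₀ of the total.
Σ 10^(L/10) = 10^(68/10) + 10^(96/10) + 10^(85/10) + 10^(78/10) = 4.367e+09.
L_total = 10·log₁₀(4.367e+09) = 96.40 dB.

96 dB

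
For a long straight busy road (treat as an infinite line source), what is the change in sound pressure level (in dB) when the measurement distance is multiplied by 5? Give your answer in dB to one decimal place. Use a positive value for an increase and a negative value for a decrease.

-7.0 dB

Line-source spreading: ΔL = −10·log₁₀(r₂/r₁).
ΔL = −10·log₁₀(5) = -6.99 dB.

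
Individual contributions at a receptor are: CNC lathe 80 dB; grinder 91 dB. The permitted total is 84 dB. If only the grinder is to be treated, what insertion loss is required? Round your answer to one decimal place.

9.2 dB

The untreated sources together contribute 10^(80/10) = 1.000e+08, i.e. 80.00 dB.
The limit corresponds to 10^(84/10) = 2.512e+08; subtracting the fixed part leaves 1.512e+08 for the grinder, i.e. 81.80 dB.
Required insertion loss = 91 − 81.80 = 9.20 dB.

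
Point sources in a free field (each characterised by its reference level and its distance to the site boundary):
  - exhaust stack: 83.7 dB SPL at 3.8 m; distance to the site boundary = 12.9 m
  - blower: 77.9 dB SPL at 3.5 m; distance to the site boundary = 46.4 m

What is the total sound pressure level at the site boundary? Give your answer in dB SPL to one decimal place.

73.2 dB SPL

Propagate each source to the receiver with L = L_ref − 20·log₁₀(r/r_ref), then add intensities.
exhaust stack: 83.7 − 20·log₁₀(12.9/3.8) = 83.7 − 10.62 = 73.08 dB SPL.
blower: 77.9 − 20·log₁₀(46.4/3.5) = 77.9 − 22.45 = 55.45 dB SPL.
Σ 10^(L/10) = 2.069e+07 → L_total = 10·log₁₀(2.069e+07) = 73.16 dB SPL.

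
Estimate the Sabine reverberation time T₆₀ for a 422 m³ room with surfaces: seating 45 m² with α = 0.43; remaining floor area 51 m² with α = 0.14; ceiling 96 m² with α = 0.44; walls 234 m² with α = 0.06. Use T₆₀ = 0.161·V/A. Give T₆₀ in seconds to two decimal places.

A = Σ Sᵢαᵢ = 45·0.43 + 51·0.14 + 96·0.44 + 234·0.06 = 82.77 m².
T₆₀ = 0.161 × 422 / 82.77 = 0.821 s.

0.82 s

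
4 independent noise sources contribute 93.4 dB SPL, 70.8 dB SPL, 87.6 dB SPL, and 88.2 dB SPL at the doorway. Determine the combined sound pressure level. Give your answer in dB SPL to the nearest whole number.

For uncorrelated sources the intensities add, so convert each level to linear form, sum, and take 10·log₁₀ of the total.
Σ 10^(L/10) = 10^(93.4/10) + 10^(70.8/10) + 10^(87.6/10) + 10^(88.2/10) = 3.436e+09.
L_total = 10·log₁₀(3.436e+09) = 95.36 dB SPL.

95 dB SPL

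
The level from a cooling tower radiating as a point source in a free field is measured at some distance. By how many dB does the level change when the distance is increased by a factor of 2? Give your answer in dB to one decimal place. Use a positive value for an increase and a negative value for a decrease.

A point source loses 6 dB per doubling of distance; generally ΔL = −20·log₁₀(r₂/r₁).
ΔL = −20·log₁₀(2) = -6.02 dB.

-6.0 dB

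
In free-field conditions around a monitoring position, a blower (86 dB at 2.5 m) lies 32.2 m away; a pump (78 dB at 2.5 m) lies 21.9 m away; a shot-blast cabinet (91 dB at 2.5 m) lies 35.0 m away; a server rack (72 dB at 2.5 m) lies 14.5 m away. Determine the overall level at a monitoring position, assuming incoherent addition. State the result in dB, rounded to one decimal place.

70.1 dB

Apply inverse-square spreading to bring every level to the receiver, then sum 10^(L/10).
blower: 86 − 20·log₁₀(32.2/2.5) = 86 − 22.20 = 63.80 dB.
pump: 78 − 20·log₁₀(21.9/2.5) = 78 − 18.85 = 59.15 dB.
shot-blast cabinet: 91 − 20·log₁₀(35.0/2.5) = 91 − 22.92 = 68.08 dB.
server rack: 72 − 20·log₁₀(14.5/2.5) = 72 − 15.27 = 56.73 dB.
Σ 10^(L/10) = 1.012e+07 → L_total = 10·log₁₀(1.012e+07) = 70.05 dB.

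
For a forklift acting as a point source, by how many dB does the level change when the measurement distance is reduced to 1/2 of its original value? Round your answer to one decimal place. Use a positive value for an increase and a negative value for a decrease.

Point-source spreading: ΔL = −20·log₁₀(r₂/r₁).
ΔL = −20·log₁₀(0.5) = +6.02 dB.

+6.0 dB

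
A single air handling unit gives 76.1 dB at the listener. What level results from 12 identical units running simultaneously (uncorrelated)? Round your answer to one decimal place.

86.9 dB

N identical incoherent sources raise the level by 10·log₁₀ N.
L_total = 76.1 + 10·log₁₀(12) = 76.1 + 10.792 = 86.89 dB.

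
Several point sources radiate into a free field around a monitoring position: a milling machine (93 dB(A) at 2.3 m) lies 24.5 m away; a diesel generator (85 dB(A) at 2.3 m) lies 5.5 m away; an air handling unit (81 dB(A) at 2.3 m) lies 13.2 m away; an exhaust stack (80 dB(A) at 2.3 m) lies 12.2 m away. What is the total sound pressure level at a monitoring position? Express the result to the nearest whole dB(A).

79 dB(A)

Propagate each source to the receiver with L = L_ref − 20·log₁₀(r/r_ref), then add intensities.
milling machine: 93 − 20·log₁₀(24.5/2.3) = 93 − 20.55 = 72.45 dB(A).
diesel generator: 85 − 20·log₁₀(5.5/2.3) = 85 − 7.57 = 77.43 dB(A).
air handling unit: 81 − 20·log₁₀(13.2/2.3) = 81 − 15.18 = 65.82 dB(A).
exhaust stack: 80 − 20·log₁₀(12.2/2.3) = 80 − 14.49 = 65.51 dB(A).
Σ 10^(L/10) = 8.026e+07 → L_total = 10·log₁₀(8.026e+07) = 79.05 dB(A).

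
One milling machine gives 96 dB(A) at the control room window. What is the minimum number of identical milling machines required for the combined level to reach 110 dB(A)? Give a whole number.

Need L₁ + 10·log₁₀ N ≥ 110, i.e. log₁₀ N ≥ 1.40.
N ≥ 10^(14.0/10) = 25.119, so N = 26.

26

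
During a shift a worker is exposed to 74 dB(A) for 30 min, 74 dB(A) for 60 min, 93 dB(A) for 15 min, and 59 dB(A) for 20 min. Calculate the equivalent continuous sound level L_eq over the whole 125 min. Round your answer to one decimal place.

84.1 dB(A)

The energy average is taken in the linear domain: L_eq = 10·log₁₀[(Σ tᵢ·10^(Lᵢ/10))/T], T = 125 min.
Σ tᵢ·10^(Lᵢ/10) = 30·10^(74/10) + 60·10^(74/10) + 15·10^(93/10) + 20·10^(59/10) = 3.221e+10.
L_eq = 10·log₁₀(3.221e+10/125) = 84.11 dB(A).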